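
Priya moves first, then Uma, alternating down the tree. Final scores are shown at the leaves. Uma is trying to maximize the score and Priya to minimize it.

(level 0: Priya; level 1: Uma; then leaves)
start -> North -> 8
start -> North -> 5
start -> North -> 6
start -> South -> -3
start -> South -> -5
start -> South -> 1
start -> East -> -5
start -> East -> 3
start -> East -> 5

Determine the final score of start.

North (Uma): max(8, 5, 6) = 8
South (Uma): max(-3, -5, 1) = 1
East (Uma): max(-5, 3, 5) = 5
start (Priya): min(8, 1, 5) = 1

1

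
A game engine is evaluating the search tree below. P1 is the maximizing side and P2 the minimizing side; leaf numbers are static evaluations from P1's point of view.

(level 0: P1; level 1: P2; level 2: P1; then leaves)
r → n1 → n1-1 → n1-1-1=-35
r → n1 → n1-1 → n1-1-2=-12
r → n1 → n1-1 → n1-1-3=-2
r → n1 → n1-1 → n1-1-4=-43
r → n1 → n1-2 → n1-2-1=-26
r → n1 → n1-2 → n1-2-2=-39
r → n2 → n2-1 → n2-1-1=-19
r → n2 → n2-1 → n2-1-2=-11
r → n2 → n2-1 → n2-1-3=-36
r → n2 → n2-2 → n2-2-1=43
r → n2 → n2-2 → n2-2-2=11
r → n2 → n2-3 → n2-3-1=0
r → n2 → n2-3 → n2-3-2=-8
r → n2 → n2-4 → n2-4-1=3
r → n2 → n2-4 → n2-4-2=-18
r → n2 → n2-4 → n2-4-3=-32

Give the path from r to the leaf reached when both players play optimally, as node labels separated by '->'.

r -> n2 -> n2-1 -> n2-1-2

n1-1 (P1): max(-35, -12, -2, -43) = -2
n1-2 (P1): max(-26, -39) = -26
n1 (P2): min(-2, -26) = -26
n2-1 (P1): max(-19, -11, -36) = -11
n2-2 (P1): max(43, 11) = 43
n2-3 (P1): max(0, -8) = 0
n2-4 (P1): max(3, -18, -32) = 3
n2 (P2): min(-11, 43, 0, 3) = -11
r (P1): max(-26, -11) = -11
At r, P1 picks n2 (highest: -11).
At n2, P2 picks n2-1 (lowest: -11).
At n2-1, P1 picks n2-1-2 (highest: -11).
Terminal value -11.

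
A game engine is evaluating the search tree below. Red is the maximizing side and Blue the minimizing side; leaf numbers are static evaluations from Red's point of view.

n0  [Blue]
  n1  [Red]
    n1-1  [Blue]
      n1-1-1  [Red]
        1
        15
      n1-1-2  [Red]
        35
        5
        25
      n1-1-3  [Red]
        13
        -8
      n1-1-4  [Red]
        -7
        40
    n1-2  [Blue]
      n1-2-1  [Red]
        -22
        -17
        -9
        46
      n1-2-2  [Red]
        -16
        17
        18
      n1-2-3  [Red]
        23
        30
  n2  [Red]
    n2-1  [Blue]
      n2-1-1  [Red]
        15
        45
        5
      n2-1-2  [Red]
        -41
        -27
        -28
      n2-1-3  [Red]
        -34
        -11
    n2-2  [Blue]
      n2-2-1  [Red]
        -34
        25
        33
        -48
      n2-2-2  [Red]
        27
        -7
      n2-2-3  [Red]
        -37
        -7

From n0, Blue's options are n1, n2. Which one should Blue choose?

n2

n1-1-1 (Red): max(1, 15) = 15
n1-1-2 (Red): max(35, 5, 25) = 35
n1-1-3 (Red): max(13, -8) = 13
n1-1-4 (Red): max(-7, 40) = 40
n1-1 (Blue): min(15, 35, 13, 40) = 13
n1-2-1 (Red): max(-22, -17, -9, 46) = 46
n1-2-2 (Red): max(-16, 17, 18) = 18
n1-2-3 (Red): max(23, 30) = 30
n1-2 (Blue): min(46, 18, 30) = 18
n1 (Red): max(13, 18) = 18
n2-1-1 (Red): max(15, 45, 5) = 45
n2-1-2 (Red): max(-41, -27, -28) = -27
n2-1-3 (Red): max(-34, -11) = -11
n2-1 (Blue): min(45, -27, -11) = -27
n2-2-1 (Red): max(-34, 25, 33, -48) = 33
n2-2-2 (Red): max(27, -7) = 27
n2-2-3 (Red): max(-37, -7) = -7
n2-2 (Blue): min(33, 27, -7) = -7
n2 (Red): max(-27, -7) = -7
n0 (Blue): min(18, -7) = -7
Blue at n0 wants the lowest of {n1=18, n2=-7}, so chooses n2.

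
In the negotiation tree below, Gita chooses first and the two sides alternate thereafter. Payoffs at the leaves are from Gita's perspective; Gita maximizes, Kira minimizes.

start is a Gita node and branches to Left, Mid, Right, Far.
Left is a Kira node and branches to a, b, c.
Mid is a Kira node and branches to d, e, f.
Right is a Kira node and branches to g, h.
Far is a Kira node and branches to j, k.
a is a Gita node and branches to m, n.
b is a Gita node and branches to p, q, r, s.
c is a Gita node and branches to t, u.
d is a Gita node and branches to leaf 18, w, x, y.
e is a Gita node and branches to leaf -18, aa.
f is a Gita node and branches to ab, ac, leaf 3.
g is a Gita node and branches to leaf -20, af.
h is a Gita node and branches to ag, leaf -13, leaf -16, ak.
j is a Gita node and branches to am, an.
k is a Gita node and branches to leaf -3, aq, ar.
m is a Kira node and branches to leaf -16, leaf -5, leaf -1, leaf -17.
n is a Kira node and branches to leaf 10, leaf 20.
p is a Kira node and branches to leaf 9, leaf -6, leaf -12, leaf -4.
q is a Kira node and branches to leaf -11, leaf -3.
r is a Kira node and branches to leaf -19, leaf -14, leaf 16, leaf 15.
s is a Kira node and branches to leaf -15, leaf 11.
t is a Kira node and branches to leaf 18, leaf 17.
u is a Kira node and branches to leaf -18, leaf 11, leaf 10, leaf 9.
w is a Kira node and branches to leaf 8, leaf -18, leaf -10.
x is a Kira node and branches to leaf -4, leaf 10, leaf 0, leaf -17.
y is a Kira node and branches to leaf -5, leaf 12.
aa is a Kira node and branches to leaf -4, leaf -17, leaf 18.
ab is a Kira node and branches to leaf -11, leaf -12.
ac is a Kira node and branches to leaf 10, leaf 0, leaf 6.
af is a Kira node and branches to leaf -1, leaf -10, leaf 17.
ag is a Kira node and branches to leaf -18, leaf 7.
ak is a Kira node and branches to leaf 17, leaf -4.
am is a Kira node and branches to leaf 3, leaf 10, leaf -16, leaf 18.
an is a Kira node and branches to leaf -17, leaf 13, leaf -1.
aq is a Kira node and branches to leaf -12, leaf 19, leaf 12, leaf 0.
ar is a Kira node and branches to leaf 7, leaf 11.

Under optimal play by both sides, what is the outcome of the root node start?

m (Kira): min(-16, -5, -1, -17) = -17
n (Kira): min(10, 20) = 10
a (Gita): max(-17, 10) = 10
p (Kira): min(9, -6, -12, -4) = -12
q (Kira): min(-11, -3) = -11
r (Kira): min(-19, -14, 16, 15) = -19
s (Kira): min(-15, 11) = -15
b (Gita): max(-12, -11, -19, -15) = -11
t (Kira): min(18, 17) = 17
u (Kira): min(-18, 11, 10, 9) = -18
c (Gita): max(17, -18) = 17
Left (Kira): min(10, -11, 17) = -11
w (Kira): min(8, -18, -10) = -18
x (Kira): min(-4, 10, 0, -17) = -17
y (Kira): min(-5, 12) = -5
d (Gita): max(18, -18, -17, -5) = 18
aa (Kira): min(-4, -17, 18) = -17
e (Gita): max(-18, -17) = -17
ab (Kira): min(-11, -12) = -12
ac (Kira): min(10, 0, 6) = 0
f (Gita): max(-12, 0, 3) = 3
Mid (Kira): min(18, -17, 3) = -17
af (Kira): min(-1, -10, 17) = -10
g (Gita): max(-20, -10) = -10
ag (Kira): min(-18, 7) = -18
ak (Kira): min(17, -4) = -4
h (Gita): max(-18, -13, -16, -4) = -4
Right (Kira): min(-10, -4) = -10
am (Kira): min(3, 10, -16, 18) = -16
an (Kira): min(-17, 13, -1) = -17
j (Gita): max(-16, -17) = -16
aq (Kira): min(-12, 19, 12, 0) = -12
ar (Kira): min(7, 11) = 7
k (Gita): max(-3, -12, 7) = 7
Far (Kira): min(-16, 7) = -16
start (Gita): max(-11, -17, -10, -16) = -10

-10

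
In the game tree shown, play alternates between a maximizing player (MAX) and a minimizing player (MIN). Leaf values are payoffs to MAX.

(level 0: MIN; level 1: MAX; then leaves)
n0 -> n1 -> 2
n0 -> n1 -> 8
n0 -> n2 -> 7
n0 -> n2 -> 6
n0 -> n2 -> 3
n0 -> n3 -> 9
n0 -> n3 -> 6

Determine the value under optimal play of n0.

n1 (MAX): max(2, 8) = 8
n2 (MAX): max(7, 6, 3) = 7
n3 (MAX): max(9, 6) = 9
n0 (MIN): min(8, 7, 9) = 7

7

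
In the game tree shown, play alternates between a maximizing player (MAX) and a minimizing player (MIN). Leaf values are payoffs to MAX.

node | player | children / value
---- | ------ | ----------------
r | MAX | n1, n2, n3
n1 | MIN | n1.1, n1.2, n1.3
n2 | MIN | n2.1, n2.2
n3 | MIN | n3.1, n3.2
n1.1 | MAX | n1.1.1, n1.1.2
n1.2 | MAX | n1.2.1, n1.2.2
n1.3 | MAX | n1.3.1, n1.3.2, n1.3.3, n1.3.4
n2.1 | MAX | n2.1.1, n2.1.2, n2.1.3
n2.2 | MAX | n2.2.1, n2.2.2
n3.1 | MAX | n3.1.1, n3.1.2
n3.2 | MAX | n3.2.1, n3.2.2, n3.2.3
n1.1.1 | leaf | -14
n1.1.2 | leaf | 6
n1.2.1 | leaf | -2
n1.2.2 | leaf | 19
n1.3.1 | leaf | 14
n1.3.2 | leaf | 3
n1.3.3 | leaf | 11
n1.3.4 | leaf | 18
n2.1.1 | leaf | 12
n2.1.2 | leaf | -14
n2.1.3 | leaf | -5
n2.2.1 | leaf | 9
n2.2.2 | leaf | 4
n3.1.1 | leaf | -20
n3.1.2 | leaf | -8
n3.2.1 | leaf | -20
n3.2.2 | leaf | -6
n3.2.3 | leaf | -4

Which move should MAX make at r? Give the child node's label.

n1.1 (MAX): max(-14, 6) = 6
n1.2 (MAX): max(-2, 19) = 19
n1.3 (MAX): max(14, 3, 11, 18) = 18
n1 (MIN): min(6, 19, 18) = 6
n2.1 (MAX): max(12, -14, -5) = 12
n2.2 (MAX): max(9, 4) = 9
n2 (MIN): min(12, 9) = 9
n3.1 (MAX): max(-20, -8) = -8
n3.2 (MAX): max(-20, -6, -4) = -4
n3 (MIN): min(-8, -4) = -8
r (MAX): max(6, 9, -8) = 9
MAX at r wants the highest of {n1=6, n2=9, n3=-8}, so chooses n2.

n2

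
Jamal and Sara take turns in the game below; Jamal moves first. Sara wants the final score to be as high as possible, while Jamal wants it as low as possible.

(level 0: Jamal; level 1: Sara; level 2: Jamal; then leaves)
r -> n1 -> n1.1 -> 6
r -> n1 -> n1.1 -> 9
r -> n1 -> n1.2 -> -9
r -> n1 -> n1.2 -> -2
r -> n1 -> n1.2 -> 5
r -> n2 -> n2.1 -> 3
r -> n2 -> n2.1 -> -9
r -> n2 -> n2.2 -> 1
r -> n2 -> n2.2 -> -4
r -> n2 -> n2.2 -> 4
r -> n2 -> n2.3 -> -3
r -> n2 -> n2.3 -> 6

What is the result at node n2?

n2.1 (Jamal): min(3, -9) = -9
n2.2 (Jamal): min(1, -4, 4) = -4
n2.3 (Jamal): min(-3, 6) = -3
n2 (Sara): max(-9, -4, -3) = -3

-3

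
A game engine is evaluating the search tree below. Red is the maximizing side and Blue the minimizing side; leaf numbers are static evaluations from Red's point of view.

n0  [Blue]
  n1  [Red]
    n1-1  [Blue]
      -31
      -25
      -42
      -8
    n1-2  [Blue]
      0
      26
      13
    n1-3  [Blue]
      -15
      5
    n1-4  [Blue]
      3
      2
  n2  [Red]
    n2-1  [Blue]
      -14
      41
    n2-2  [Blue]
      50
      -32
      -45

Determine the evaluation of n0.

n1-1 (Blue): min(-31, -25, -42, -8) = -42
n1-2 (Blue): min(0, 26, 13) = 0
n1-3 (Blue): min(-15, 5) = -15
n1-4 (Blue): min(3, 2) = 2
n1 (Red): max(-42, 0, -15, 2) = 2
n2-1 (Blue): min(-14, 41) = -14
n2-2 (Blue): min(50, -32, -45) = -45
n2 (Red): max(-14, -45) = -14
n0 (Blue): min(2, -14) = -14

-14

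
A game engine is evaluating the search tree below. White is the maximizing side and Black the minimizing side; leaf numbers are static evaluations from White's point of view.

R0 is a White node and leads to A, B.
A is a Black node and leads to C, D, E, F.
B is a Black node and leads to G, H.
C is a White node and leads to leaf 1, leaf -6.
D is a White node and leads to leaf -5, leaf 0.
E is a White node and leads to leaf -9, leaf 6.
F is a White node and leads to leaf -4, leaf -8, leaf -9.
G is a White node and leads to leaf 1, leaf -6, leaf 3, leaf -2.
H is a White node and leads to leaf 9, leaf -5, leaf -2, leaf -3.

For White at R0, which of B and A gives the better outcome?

B

G (White): max(1, -6, 3, -2) = 3
H (White): max(9, -5, -2, -3) = 9
B (Black): min(3, 9) = 3
C (White): max(1, -6) = 1
D (White): max(-5, 0) = 0
E (White): max(-9, 6) = 6
F (White): max(-4, -8, -9) = -4
A (Black): min(1, 0, 6, -4) = -4
White prefers the higher value; B=3, A=-4. B is better since 3 > -4.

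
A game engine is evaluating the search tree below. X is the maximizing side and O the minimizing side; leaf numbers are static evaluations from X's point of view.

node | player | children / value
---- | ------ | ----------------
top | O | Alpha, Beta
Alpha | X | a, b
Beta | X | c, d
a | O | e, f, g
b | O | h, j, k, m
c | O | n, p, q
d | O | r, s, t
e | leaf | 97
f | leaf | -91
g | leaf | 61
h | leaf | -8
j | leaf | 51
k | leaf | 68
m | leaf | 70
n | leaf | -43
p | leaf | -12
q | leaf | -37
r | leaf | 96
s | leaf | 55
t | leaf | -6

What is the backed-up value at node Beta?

-6

c (O): min(-43, -12, -37) = -43
d (O): min(96, 55, -6) = -6
Beta (X): max(-43, -6) = -6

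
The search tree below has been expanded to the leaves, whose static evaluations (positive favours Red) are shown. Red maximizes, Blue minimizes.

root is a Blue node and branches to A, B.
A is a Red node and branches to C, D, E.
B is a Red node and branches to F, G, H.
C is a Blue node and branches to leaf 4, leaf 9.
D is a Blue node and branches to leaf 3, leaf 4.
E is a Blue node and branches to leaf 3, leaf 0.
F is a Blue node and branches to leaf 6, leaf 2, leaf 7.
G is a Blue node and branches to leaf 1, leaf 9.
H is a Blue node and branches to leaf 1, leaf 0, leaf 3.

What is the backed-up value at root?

2

C (Blue): min(4, 9) = 4
D (Blue): min(3, 4) = 3
E (Blue): min(3, 0) = 0
A (Red): max(4, 3, 0) = 4
F (Blue): min(6, 2, 7) = 2
G (Blue): min(1, 9) = 1
H (Blue): min(1, 0, 3) = 0
B (Red): max(2, 1, 0) = 2
root (Blue): min(4, 2) = 2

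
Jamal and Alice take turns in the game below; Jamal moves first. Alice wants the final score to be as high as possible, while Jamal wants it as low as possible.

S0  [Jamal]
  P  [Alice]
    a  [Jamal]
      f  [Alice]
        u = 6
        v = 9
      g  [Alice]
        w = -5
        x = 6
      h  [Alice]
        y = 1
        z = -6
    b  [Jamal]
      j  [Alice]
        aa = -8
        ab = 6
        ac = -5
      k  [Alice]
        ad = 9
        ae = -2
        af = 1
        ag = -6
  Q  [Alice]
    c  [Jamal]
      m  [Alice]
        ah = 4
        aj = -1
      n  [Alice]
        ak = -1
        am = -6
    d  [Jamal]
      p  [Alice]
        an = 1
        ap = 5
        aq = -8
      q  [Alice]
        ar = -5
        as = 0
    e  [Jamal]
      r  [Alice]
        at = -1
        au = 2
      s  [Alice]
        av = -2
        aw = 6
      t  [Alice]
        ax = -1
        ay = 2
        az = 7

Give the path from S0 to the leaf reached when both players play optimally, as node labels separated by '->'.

f (Alice): max(6, 9) = 9
g (Alice): max(-5, 6) = 6
h (Alice): max(1, -6) = 1
a (Jamal): min(9, 6, 1) = 1
j (Alice): max(-8, 6, -5) = 6
k (Alice): max(9, -2, 1, -6) = 9
b (Jamal): min(6, 9) = 6
P (Alice): max(1, 6) = 6
m (Alice): max(4, -1) = 4
n (Alice): max(-1, -6) = -1
c (Jamal): min(4, -1) = -1
p (Alice): max(1, 5, -8) = 5
q (Alice): max(-5, 0) = 0
d (Jamal): min(5, 0) = 0
r (Alice): max(-1, 2) = 2
s (Alice): max(-2, 6) = 6
t (Alice): max(-1, 2, 7) = 7
e (Jamal): min(2, 6, 7) = 2
Q (Alice): max(-1, 0, 2) = 2
S0 (Jamal): min(6, 2) = 2
At S0, Jamal picks Q (lowest: 2).
At Q, Alice picks e (highest: 2).
At e, Jamal picks r (lowest: 2).
At r, Alice picks au (highest: 2).
Terminal value 2.

S0 -> Q -> e -> r -> au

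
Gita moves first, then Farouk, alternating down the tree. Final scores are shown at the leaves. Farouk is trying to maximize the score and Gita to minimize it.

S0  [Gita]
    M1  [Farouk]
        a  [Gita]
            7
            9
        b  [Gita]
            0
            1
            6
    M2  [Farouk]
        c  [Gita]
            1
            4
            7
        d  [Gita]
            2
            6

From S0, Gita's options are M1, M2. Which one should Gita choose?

a (Gita): min(7, 9) = 7
b (Gita): min(0, 1, 6) = 0
M1 (Farouk): max(7, 0) = 7
c (Gita): min(1, 4, 7) = 1
d (Gita): min(2, 6) = 2
M2 (Farouk): max(1, 2) = 2
S0 (Gita): min(7, 2) = 2
Gita at S0 wants the lowest of {M1=7, M2=2}, so chooses M2.

M2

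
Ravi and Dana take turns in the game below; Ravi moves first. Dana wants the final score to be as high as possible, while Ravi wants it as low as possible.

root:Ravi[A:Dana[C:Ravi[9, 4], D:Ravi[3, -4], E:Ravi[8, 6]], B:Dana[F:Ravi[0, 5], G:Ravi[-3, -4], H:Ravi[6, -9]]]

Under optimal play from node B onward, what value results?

0

F (Ravi): min(0, 5) = 0
G (Ravi): min(-3, -4) = -4
H (Ravi): min(6, -9) = -9
B (Dana): max(0, -4, -9) = 0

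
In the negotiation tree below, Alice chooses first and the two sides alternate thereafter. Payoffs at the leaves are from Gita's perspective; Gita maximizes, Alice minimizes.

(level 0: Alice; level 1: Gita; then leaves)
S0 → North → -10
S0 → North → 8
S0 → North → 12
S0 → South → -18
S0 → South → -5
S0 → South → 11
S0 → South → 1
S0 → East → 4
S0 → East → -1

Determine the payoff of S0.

4

North (Gita): max(-10, 8, 12) = 12
South (Gita): max(-18, -5, 11, 1) = 11
East (Gita): max(4, -1) = 4
S0 (Alice): min(12, 11, 4) = 4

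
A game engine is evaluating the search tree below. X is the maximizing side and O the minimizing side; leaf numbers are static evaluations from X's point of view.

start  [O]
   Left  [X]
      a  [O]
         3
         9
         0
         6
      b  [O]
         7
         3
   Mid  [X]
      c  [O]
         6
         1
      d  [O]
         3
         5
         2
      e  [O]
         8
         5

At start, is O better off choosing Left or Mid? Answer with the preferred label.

Left

a (O): min(3, 9, 0, 6) = 0
b (O): min(7, 3) = 3
Left (X): max(0, 3) = 3
c (O): min(6, 1) = 1
d (O): min(3, 5, 2) = 2
e (O): min(8, 5) = 5
Mid (X): max(1, 2, 5) = 5
O prefers the lower value; Left=3, Mid=5. Left is better since 3 < 5.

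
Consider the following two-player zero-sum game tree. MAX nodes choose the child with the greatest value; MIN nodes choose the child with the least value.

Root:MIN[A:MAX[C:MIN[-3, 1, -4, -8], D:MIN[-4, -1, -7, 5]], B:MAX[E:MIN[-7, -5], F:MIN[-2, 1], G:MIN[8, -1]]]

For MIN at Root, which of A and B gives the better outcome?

A

C (MIN): min(-3, 1, -4, -8) = -8
D (MIN): min(-4, -1, -7, 5) = -7
A (MAX): max(-8, -7) = -7
E (MIN): min(-7, -5) = -7
F (MIN): min(-2, 1) = -2
G (MIN): min(8, -1) = -1
B (MAX): max(-7, -2, -1) = -1
MIN prefers the lower value; A=-7, B=-1. A is better since -7 < -1.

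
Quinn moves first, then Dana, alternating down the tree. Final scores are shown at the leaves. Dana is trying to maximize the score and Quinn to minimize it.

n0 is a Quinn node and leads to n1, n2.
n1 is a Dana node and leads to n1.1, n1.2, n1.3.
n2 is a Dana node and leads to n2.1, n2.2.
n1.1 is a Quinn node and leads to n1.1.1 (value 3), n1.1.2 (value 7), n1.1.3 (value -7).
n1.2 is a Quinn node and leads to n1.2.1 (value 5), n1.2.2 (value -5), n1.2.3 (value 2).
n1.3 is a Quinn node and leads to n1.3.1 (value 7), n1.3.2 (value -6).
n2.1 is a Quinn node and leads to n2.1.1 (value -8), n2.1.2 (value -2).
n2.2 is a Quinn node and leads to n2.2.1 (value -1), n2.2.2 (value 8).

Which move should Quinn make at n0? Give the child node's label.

n1

n1.1 (Quinn): min(3, 7, -7) = -7
n1.2 (Quinn): min(5, -5, 2) = -5
n1.3 (Quinn): min(7, -6) = -6
n1 (Dana): max(-7, -5, -6) = -5
n2.1 (Quinn): min(-8, -2) = -8
n2.2 (Quinn): min(-1, 8) = -1
n2 (Dana): max(-8, -1) = -1
n0 (Quinn): min(-5, -1) = -5
Quinn at n0 wants the lowest of {n1=-5, n2=-1}, so chooses n1.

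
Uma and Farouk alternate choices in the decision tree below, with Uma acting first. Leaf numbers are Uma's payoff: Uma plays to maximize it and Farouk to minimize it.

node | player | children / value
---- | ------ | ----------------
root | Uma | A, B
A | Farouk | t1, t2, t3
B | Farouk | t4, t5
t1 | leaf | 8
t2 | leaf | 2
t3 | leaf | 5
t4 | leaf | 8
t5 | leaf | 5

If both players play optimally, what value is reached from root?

5

A (Farouk): min(8, 2, 5) = 2
B (Farouk): min(8, 5) = 5
root (Uma): max(2, 5) = 5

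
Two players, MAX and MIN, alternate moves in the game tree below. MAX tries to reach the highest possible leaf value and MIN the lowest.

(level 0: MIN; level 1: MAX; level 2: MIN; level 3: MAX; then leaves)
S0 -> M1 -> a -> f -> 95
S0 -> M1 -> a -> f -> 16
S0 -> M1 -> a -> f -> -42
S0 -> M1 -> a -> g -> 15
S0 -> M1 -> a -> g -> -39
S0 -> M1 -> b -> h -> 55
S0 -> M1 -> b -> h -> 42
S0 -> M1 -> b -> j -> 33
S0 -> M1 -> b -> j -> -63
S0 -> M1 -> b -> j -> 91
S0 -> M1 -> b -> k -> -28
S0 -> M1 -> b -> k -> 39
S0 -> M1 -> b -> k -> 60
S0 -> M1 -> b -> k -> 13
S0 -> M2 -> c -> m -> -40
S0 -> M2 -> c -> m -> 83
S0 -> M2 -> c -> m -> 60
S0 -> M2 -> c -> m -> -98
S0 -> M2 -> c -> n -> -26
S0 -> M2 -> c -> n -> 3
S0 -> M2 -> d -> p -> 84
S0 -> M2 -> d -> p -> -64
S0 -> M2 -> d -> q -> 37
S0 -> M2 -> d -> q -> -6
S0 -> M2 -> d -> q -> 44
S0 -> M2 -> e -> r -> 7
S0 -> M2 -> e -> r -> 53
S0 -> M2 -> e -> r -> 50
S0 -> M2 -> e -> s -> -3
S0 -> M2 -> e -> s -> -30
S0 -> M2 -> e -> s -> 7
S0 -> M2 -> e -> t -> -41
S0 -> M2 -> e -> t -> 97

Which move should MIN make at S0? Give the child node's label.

M2

f (MAX): max(95, 16, -42) = 95
g (MAX): max(15, -39) = 15
a (MIN): min(95, 15) = 15
h (MAX): max(55, 42) = 55
j (MAX): max(33, -63, 91) = 91
k (MAX): max(-28, 39, 60, 13) = 60
b (MIN): min(55, 91, 60) = 55
M1 (MAX): max(15, 55) = 55
m (MAX): max(-40, 83, 60, -98) = 83
n (MAX): max(-26, 3) = 3
c (MIN): min(83, 3) = 3
p (MAX): max(84, -64) = 84
q (MAX): max(37, -6, 44) = 44
d (MIN): min(84, 44) = 44
r (MAX): max(7, 53, 50) = 53
s (MAX): max(-3, -30, 7) = 7
t (MAX): max(-41, 97) = 97
e (MIN): min(53, 7, 97) = 7
M2 (MAX): max(3, 44, 7) = 44
S0 (MIN): min(55, 44) = 44
MIN at S0 wants the lowest of {M1=55, M2=44}, so chooses M2.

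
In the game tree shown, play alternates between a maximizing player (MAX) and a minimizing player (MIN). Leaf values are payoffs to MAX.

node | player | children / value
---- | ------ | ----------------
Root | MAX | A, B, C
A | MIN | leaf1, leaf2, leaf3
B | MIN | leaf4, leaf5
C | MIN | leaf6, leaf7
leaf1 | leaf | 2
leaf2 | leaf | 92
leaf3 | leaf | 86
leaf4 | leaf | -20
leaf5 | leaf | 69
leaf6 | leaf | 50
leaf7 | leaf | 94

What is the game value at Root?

50

A (MIN): min(2, 92, 86) = 2
B (MIN): min(-20, 69) = -20
C (MIN): min(50, 94) = 50
Root (MAX): max(2, -20, 50) = 50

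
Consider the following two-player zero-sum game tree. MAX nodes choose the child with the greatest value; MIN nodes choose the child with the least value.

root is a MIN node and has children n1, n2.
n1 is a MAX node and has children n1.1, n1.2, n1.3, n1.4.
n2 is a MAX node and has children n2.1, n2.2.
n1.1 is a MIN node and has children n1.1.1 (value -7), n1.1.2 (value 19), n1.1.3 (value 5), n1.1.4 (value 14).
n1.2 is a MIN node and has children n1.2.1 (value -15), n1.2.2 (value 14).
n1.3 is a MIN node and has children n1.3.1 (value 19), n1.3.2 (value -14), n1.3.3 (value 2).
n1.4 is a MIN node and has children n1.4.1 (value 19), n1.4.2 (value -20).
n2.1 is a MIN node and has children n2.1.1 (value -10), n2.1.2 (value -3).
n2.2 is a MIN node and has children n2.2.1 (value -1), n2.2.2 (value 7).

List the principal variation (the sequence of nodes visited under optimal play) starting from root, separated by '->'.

root -> n1 -> n1.1 -> n1.1.1

n1.1 (MIN): min(-7, 19, 5, 14) = -7
n1.2 (MIN): min(-15, 14) = -15
n1.3 (MIN): min(19, -14, 2) = -14
n1.4 (MIN): min(19, -20) = -20
n1 (MAX): max(-7, -15, -14, -20) = -7
n2.1 (MIN): min(-10, -3) = -10
n2.2 (MIN): min(-1, 7) = -1
n2 (MAX): max(-10, -1) = -1
root (MIN): min(-7, -1) = -7
At root, MIN picks n1 (lowest: -7).
At n1, MAX picks n1.1 (highest: -7).
At n1.1, MIN picks n1.1.1 (lowest: -7).
Terminal value -7.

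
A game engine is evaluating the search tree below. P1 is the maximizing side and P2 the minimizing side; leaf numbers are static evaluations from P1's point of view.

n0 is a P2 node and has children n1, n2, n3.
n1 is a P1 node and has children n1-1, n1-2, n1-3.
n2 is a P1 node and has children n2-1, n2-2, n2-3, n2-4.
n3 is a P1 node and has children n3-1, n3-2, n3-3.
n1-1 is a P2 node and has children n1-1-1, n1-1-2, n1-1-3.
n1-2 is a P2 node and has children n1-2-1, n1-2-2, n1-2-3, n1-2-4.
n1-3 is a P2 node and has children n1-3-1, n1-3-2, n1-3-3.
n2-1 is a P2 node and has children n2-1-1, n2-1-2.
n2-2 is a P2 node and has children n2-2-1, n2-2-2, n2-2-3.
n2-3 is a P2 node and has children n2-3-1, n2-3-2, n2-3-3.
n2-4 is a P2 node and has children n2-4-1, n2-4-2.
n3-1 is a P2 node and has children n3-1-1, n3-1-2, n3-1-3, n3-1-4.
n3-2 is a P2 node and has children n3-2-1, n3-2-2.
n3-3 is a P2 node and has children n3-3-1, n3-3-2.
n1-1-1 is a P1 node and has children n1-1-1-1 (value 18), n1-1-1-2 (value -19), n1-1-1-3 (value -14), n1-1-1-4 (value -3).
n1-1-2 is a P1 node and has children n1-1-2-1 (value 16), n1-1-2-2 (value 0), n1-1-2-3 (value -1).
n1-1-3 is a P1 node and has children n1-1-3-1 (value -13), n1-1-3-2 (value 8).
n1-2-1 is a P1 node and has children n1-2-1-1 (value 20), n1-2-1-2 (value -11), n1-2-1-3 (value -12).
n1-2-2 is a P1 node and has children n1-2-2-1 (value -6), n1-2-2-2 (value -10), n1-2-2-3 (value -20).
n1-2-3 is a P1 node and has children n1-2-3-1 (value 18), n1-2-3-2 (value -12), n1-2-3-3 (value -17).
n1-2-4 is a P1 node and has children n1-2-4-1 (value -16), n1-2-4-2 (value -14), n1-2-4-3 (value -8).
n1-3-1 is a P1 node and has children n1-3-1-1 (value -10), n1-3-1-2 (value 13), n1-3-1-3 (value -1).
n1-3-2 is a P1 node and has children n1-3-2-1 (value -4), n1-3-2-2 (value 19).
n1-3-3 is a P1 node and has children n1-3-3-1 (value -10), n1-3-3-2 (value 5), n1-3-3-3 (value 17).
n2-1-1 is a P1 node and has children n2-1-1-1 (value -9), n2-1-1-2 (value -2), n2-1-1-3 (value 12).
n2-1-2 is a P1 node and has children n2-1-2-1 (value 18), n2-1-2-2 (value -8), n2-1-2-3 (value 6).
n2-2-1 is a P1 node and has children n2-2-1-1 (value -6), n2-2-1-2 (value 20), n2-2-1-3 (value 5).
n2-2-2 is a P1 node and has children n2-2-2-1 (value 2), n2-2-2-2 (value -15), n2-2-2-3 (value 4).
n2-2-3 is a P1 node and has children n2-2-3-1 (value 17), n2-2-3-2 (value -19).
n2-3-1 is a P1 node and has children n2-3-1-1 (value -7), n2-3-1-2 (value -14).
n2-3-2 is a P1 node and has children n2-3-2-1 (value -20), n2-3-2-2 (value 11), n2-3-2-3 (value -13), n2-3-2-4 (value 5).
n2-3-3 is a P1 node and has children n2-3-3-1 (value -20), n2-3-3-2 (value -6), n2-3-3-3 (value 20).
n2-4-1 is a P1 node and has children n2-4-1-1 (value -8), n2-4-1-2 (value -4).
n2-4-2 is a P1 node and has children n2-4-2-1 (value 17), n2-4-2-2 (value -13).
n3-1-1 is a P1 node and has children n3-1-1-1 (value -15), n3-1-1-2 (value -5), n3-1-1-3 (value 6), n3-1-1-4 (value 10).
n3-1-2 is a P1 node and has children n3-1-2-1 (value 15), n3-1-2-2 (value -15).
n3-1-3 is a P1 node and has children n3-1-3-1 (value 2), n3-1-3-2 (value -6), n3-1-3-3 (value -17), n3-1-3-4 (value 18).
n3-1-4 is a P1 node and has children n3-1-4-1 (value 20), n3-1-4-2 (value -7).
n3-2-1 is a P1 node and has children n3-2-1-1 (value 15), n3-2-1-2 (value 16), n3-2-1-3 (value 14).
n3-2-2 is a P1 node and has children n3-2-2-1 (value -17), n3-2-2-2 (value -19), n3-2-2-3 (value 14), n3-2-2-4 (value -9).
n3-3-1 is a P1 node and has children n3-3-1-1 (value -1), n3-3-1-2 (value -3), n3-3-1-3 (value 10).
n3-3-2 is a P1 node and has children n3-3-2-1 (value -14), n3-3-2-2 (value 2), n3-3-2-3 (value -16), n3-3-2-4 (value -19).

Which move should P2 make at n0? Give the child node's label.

n2

n1-1-1 (P1): max(18, -19, -14, -3) = 18
n1-1-2 (P1): max(16, 0, -1) = 16
n1-1-3 (P1): max(-13, 8) = 8
n1-1 (P2): min(18, 16, 8) = 8
n1-2-1 (P1): max(20, -11, -12) = 20
n1-2-2 (P1): max(-6, -10, -20) = -6
n1-2-3 (P1): max(18, -12, -17) = 18
n1-2-4 (P1): max(-16, -14, -8) = -8
n1-2 (P2): min(20, -6, 18, -8) = -8
n1-3-1 (P1): max(-10, 13, -1) = 13
n1-3-2 (P1): max(-4, 19) = 19
n1-3-3 (P1): max(-10, 5, 17) = 17
n1-3 (P2): min(13, 19, 17) = 13
n1 (P1): max(8, -8, 13) = 13
n2-1-1 (P1): max(-9, -2, 12) = 12
n2-1-2 (P1): max(18, -8, 6) = 18
n2-1 (P2): min(12, 18) = 12
n2-2-1 (P1): max(-6, 20, 5) = 20
n2-2-2 (P1): max(2, -15, 4) = 4
n2-2-3 (P1): max(17, -19) = 17
n2-2 (P2): min(20, 4, 17) = 4
n2-3-1 (P1): max(-7, -14) = -7
n2-3-2 (P1): max(-20, 11, -13, 5) = 11
n2-3-3 (P1): max(-20, -6, 20) = 20
n2-3 (P2): min(-7, 11, 20) = -7
n2-4-1 (P1): max(-8, -4) = -4
n2-4-2 (P1): max(17, -13) = 17
n2-4 (P2): min(-4, 17) = -4
n2 (P1): max(12, 4, -7, -4) = 12
n3-1-1 (P1): max(-15, -5, 6, 10) = 10
n3-1-2 (P1): max(15, -15) = 15
n3-1-3 (P1): max(2, -6, -17, 18) = 18
n3-1-4 (P1): max(20, -7) = 20
n3-1 (P2): min(10, 15, 18, 20) = 10
n3-2-1 (P1): max(15, 16, 14) = 16
n3-2-2 (P1): max(-17, -19, 14, -9) = 14
n3-2 (P2): min(16, 14) = 14
n3-3-1 (P1): max(-1, -3, 10) = 10
n3-3-2 (P1): max(-14, 2, -16, -19) = 2
n3-3 (P2): min(10, 2) = 2
n3 (P1): max(10, 14, 2) = 14
n0 (P2): min(13, 12, 14) = 12
P2 at n0 wants the lowest of {n1=13, n2=12, n3=14}, so chooses n2.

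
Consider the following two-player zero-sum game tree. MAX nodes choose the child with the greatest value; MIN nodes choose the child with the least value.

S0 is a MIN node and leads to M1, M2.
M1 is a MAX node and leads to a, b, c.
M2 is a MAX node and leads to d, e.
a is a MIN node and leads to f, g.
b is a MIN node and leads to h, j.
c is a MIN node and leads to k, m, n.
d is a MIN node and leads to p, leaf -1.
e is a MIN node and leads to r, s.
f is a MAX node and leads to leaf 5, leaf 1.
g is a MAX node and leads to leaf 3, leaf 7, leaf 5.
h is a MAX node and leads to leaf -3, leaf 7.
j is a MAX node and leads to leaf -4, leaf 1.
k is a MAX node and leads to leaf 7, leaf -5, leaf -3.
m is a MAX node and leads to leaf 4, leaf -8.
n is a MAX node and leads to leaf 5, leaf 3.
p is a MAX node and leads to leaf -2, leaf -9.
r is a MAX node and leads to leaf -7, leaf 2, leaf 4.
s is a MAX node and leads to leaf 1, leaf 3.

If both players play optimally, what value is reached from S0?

3

f (MAX): max(5, 1) = 5
g (MAX): max(3, 7, 5) = 7
a (MIN): min(5, 7) = 5
h (MAX): max(-3, 7) = 7
j (MAX): max(-4, 1) = 1
b (MIN): min(7, 1) = 1
k (MAX): max(7, -5, -3) = 7
m (MAX): max(4, -8) = 4
n (MAX): max(5, 3) = 5
c (MIN): min(7, 4, 5) = 4
M1 (MAX): max(5, 1, 4) = 5
p (MAX): max(-2, -9) = -2
d (MIN): min(-2, -1) = -2
r (MAX): max(-7, 2, 4) = 4
s (MAX): max(1, 3) = 3
e (MIN): min(4, 3) = 3
M2 (MAX): max(-2, 3) = 3
S0 (MIN): min(5, 3) = 3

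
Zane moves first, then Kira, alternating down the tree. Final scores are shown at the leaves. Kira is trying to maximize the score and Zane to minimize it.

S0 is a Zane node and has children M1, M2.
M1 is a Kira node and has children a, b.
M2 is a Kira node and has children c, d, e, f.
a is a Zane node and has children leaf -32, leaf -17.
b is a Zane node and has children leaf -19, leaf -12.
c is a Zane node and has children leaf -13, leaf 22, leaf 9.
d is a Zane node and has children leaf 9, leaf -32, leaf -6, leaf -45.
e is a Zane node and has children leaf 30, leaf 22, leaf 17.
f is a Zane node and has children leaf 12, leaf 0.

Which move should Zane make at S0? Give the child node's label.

M1

a (Zane): min(-32, -17) = -32
b (Zane): min(-19, -12) = -19
M1 (Kira): max(-32, -19) = -19
c (Zane): min(-13, 22, 9) = -13
d (Zane): min(9, -32, -6, -45) = -45
e (Zane): min(30, 22, 17) = 17
f (Zane): min(12, 0) = 0
M2 (Kira): max(-13, -45, 17, 0) = 17
S0 (Zane): min(-19, 17) = -19
Zane at S0 wants the lowest of {M1=-19, M2=17}, so chooses M1.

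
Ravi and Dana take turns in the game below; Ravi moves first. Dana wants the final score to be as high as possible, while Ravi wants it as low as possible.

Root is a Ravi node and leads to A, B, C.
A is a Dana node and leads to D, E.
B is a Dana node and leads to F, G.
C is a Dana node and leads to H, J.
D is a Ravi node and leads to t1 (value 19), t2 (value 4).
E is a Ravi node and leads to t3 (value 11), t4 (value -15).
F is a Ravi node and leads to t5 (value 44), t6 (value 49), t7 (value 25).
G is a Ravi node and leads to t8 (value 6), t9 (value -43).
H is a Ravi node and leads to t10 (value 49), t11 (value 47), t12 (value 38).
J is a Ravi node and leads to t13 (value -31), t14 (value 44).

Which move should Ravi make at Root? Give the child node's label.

D (Ravi): min(19, 4) = 4
E (Ravi): min(11, -15) = -15
A (Dana): max(4, -15) = 4
F (Ravi): min(44, 49, 25) = 25
G (Ravi): min(6, -43) = -43
B (Dana): max(25, -43) = 25
H (Ravi): min(49, 47, 38) = 38
J (Ravi): min(-31, 44) = -31
C (Dana): max(38, -31) = 38
Root (Ravi): min(4, 25, 38) = 4
Ravi at Root wants the lowest of {A=4, B=25, C=38}, so chooses A.

A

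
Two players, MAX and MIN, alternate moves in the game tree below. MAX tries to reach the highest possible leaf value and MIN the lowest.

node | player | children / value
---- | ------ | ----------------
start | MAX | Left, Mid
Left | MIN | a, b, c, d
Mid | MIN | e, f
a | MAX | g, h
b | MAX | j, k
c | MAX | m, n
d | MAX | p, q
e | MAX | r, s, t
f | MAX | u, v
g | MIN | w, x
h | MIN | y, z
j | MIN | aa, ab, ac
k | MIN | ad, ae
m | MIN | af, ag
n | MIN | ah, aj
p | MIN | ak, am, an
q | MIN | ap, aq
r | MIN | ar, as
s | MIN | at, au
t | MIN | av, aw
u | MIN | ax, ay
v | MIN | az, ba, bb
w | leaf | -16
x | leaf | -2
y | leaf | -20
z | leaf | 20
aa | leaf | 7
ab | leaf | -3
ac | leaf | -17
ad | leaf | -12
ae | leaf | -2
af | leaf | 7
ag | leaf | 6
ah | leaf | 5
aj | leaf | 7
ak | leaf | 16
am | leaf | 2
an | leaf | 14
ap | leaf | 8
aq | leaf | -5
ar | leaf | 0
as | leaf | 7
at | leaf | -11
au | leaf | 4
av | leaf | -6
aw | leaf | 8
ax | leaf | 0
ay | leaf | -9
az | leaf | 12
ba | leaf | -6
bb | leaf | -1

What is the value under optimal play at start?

g (MIN): min(-16, -2) = -16
h (MIN): min(-20, 20) = -20
a (MAX): max(-16, -20) = -16
j (MIN): min(7, -3, -17) = -17
k (MIN): min(-12, -2) = -12
b (MAX): max(-17, -12) = -12
m (MIN): min(7, 6) = 6
n (MIN): min(5, 7) = 5
c (MAX): max(6, 5) = 6
p (MIN): min(16, 2, 14) = 2
q (MIN): min(8, -5) = -5
d (MAX): max(2, -5) = 2
Left (MIN): min(-16, -12, 6, 2) = -16
r (MIN): min(0, 7) = 0
s (MIN): min(-11, 4) = -11
t (MIN): min(-6, 8) = -6
e (MAX): max(0, -11, -6) = 0
u (MIN): min(0, -9) = -9
v (MIN): min(12, -6, -1) = -6
f (MAX): max(-9, -6) = -6
Mid (MIN): min(0, -6) = -6
start (MAX): max(-16, -6) = -6

-6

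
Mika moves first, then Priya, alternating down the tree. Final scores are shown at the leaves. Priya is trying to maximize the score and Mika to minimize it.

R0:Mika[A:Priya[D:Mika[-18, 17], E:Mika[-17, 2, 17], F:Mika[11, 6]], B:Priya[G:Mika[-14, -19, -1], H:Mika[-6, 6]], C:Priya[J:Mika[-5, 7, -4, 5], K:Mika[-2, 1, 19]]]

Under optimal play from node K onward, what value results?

-2

K (Mika): min(-2, 1, 19) = -2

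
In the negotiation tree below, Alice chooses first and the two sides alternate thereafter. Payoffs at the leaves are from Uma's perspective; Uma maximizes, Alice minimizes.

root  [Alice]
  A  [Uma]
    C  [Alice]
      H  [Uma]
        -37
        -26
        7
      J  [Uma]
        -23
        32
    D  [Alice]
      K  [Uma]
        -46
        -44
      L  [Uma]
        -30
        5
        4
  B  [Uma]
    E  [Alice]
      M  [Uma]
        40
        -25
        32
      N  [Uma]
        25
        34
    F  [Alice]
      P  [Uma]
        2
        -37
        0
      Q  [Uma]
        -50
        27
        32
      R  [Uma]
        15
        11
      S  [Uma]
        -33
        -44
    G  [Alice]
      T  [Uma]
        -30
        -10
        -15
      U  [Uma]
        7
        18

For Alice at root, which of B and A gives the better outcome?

M (Uma): max(40, -25, 32) = 40
N (Uma): max(25, 34) = 34
E (Alice): min(40, 34) = 34
P (Uma): max(2, -37, 0) = 2
Q (Uma): max(-50, 27, 32) = 32
R (Uma): max(15, 11) = 15
S (Uma): max(-33, -44) = -33
F (Alice): min(2, 32, 15, -33) = -33
T (Uma): max(-30, -10, -15) = -10
U (Uma): max(7, 18) = 18
G (Alice): min(-10, 18) = -10
B (Uma): max(34, -33, -10) = 34
H (Uma): max(-37, -26, 7) = 7
J (Uma): max(-23, 32) = 32
C (Alice): min(7, 32) = 7
K (Uma): max(-46, -44) = -44
L (Uma): max(-30, 5, 4) = 5
D (Alice): min(-44, 5) = -44
A (Uma): max(7, -44) = 7
Alice prefers the lower value; B=34, A=7. A is better since 7 < 34.

A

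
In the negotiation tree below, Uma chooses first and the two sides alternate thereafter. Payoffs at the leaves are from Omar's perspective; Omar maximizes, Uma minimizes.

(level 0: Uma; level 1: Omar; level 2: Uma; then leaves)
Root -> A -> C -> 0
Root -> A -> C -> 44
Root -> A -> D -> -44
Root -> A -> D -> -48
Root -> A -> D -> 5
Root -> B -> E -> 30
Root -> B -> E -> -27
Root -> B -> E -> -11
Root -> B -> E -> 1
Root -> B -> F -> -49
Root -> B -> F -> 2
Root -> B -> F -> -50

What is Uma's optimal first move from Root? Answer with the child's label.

B

C (Uma): min(0, 44) = 0
D (Uma): min(-44, -48, 5) = -48
A (Omar): max(0, -48) = 0
E (Uma): min(30, -27, -11, 1) = -27
F (Uma): min(-49, 2, -50) = -50
B (Omar): max(-27, -50) = -27
Root (Uma): min(0, -27) = -27
Uma at Root wants the lowest of {A=0, B=-27}, so chooses B.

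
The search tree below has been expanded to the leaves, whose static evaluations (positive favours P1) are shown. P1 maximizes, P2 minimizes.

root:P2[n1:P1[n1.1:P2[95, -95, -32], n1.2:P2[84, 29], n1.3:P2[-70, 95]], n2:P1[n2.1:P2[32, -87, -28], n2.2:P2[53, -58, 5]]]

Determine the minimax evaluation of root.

n1.1 (P2): min(95, -95, -32) = -95
n1.2 (P2): min(84, 29) = 29
n1.3 (P2): min(-70, 95) = -70
n1 (P1): max(-95, 29, -70) = 29
n2.1 (P2): min(32, -87, -28) = -87
n2.2 (P2): min(53, -58, 5) = -58
n2 (P1): max(-87, -58) = -58
root (P2): min(29, -58) = -58

-58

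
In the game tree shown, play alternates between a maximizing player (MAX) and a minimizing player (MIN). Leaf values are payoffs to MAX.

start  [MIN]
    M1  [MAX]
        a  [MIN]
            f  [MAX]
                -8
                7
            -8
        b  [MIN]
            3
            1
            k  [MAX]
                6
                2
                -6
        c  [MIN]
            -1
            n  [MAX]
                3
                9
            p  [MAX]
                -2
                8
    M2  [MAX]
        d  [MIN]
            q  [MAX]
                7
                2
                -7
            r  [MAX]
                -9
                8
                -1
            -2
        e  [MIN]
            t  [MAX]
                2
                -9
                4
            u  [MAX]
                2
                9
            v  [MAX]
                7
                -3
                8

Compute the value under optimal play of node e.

t (MAX): max(2, -9, 4) = 4
u (MAX): max(2, 9) = 9
v (MAX): max(7, -3, 8) = 8
e (MIN): min(4, 9, 8) = 4

4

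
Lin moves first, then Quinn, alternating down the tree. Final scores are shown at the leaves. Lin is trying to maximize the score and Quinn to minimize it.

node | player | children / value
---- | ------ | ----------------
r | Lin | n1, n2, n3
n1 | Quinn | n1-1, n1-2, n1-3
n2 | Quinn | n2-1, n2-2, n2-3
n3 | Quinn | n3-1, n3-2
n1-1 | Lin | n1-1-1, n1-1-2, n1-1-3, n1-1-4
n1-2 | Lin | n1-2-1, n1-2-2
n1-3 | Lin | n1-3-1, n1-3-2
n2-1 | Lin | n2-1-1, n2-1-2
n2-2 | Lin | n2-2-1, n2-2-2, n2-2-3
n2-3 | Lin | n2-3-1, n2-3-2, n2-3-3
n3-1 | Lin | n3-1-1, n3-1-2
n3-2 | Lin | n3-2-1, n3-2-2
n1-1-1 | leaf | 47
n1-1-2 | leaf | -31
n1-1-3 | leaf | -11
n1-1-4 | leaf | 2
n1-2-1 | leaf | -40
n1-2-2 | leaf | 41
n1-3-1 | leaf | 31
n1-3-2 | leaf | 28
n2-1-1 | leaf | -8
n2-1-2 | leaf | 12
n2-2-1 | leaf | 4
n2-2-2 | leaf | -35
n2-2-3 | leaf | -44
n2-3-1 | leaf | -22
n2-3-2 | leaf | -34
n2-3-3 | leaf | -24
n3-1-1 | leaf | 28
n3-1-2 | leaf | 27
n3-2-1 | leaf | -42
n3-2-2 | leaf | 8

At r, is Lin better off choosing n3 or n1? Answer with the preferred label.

n3-1 (Lin): max(28, 27) = 28
n3-2 (Lin): max(-42, 8) = 8
n3 (Quinn): min(28, 8) = 8
n1-1 (Lin): max(47, -31, -11, 2) = 47
n1-2 (Lin): max(-40, 41) = 41
n1-3 (Lin): max(31, 28) = 31
n1 (Quinn): min(47, 41, 31) = 31
Lin prefers the higher value; n3=8, n1=31. n1 is better since 31 > 8.

n1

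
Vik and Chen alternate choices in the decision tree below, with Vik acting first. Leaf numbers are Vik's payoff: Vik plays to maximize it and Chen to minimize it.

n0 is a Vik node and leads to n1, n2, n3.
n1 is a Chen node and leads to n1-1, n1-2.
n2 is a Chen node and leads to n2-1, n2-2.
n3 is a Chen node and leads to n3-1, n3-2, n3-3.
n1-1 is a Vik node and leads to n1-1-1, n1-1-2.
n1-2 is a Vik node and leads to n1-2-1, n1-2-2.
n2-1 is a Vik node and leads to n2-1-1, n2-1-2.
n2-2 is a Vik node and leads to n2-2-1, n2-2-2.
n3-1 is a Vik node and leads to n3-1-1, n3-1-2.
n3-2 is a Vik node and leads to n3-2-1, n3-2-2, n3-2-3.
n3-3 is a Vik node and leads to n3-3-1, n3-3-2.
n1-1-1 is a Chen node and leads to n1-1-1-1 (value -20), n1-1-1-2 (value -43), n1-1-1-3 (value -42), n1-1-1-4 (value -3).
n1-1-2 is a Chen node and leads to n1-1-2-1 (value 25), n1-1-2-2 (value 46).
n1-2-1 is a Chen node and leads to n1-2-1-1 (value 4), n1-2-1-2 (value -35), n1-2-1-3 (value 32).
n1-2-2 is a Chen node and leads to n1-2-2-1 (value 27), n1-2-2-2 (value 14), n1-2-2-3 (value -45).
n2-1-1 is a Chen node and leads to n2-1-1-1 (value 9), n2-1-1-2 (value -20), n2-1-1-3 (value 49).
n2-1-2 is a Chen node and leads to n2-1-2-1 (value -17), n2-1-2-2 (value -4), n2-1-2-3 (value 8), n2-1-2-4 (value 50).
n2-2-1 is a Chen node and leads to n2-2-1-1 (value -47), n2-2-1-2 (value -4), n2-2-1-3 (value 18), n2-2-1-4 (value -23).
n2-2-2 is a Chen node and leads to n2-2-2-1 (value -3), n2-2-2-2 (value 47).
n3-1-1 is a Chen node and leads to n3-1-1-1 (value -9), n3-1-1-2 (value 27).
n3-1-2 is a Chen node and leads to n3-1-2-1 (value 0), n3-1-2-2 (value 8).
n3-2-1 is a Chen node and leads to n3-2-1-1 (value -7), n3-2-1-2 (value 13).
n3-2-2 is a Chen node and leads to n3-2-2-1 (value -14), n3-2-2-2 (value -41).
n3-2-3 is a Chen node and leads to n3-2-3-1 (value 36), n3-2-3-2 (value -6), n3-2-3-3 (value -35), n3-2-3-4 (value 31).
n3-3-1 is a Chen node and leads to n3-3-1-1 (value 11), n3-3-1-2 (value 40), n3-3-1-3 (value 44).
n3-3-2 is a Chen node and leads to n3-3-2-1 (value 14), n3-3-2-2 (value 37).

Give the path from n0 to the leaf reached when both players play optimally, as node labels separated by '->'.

n0 -> n3 -> n3-2 -> n3-2-1 -> n3-2-1-1

n1-1-1 (Chen): min(-20, -43, -42, -3) = -43
n1-1-2 (Chen): min(25, 46) = 25
n1-1 (Vik): max(-43, 25) = 25
n1-2-1 (Chen): min(4, -35, 32) = -35
n1-2-2 (Chen): min(27, 14, -45) = -45
n1-2 (Vik): max(-35, -45) = -35
n1 (Chen): min(25, -35) = -35
n2-1-1 (Chen): min(9, -20, 49) = -20
n2-1-2 (Chen): min(-17, -4, 8, 50) = -17
n2-1 (Vik): max(-20, -17) = -17
n2-2-1 (Chen): min(-47, -4, 18, -23) = -47
n2-2-2 (Chen): min(-3, 47) = -3
n2-2 (Vik): max(-47, -3) = -3
n2 (Chen): min(-17, -3) = -17
n3-1-1 (Chen): min(-9, 27) = -9
n3-1-2 (Chen): min(0, 8) = 0
n3-1 (Vik): max(-9, 0) = 0
n3-2-1 (Chen): min(-7, 13) = -7
n3-2-2 (Chen): min(-14, -41) = -41
n3-2-3 (Chen): min(36, -6, -35, 31) = -35
n3-2 (Vik): max(-7, -41, -35) = -7
n3-3-1 (Chen): min(11, 40, 44) = 11
n3-3-2 (Chen): min(14, 37) = 14
n3-3 (Vik): max(11, 14) = 14
n3 (Chen): min(0, -7, 14) = -7
n0 (Vik): max(-35, -17, -7) = -7
At n0, Vik picks n3 (highest: -7).
At n3, Chen picks n3-2 (lowest: -7).
At n3-2, Vik picks n3-2-1 (highest: -7).
At n3-2-1, Chen picks n3-2-1-1 (lowest: -7).
Terminal value -7.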